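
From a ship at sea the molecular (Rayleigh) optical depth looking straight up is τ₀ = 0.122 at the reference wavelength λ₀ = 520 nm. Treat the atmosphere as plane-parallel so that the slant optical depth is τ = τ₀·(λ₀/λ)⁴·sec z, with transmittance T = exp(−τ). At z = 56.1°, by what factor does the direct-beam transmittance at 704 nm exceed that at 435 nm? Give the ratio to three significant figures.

1.46

Airmass: sec 56.1° = 1.7929.
τ(704 nm) = 0.122 × (520/704)⁴ × 1.7929 = 0.122 × 0.2977 × 1.7929 = 0.0651.
τ(435 nm) = 0.122 × (520/435)⁴ × 1.7929 = 0.122 × 2.0420 × 1.7929 = 0.4467.
T(704)/T(435) = exp(τ_B − τ_A) = exp(0.3816) = 1.4646.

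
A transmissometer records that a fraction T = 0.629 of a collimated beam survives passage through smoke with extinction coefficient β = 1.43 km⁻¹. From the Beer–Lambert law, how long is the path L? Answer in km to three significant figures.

Beer–Lambert: T = exp(−βL) ⇒ L = −ln(T)/β = −ln(0.629)/1.43 = 0.4636/1.43 = 0.3242 km.

0.324 km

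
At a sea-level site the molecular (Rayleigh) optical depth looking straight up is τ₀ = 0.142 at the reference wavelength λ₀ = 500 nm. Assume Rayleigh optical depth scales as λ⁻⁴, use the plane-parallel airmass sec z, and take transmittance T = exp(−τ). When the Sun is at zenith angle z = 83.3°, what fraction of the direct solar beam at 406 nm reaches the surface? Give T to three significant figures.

sec 83.3° = 8.5711.
τ = 0.142 × (500/406)⁴ × 8.5711 = 0.142 × 2.3003 × 8.5711 = 2.7996.
T = exp(−2.7996) = 0.0608.

0.0608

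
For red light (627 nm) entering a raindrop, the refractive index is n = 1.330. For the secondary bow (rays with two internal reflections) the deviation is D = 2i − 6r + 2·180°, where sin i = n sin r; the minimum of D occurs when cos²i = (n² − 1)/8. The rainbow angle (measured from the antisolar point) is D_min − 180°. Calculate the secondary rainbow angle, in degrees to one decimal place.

50.1°

cos²i = (1.76890 − 1)/8 = 0.09611; i = arccos(0.31002) = 71.940°.
sin r = sin 71.940°/1.330 = 0.71483; r = 45.630°.
D_min = 2·71.940° − 6·45.630° + 360° = 230.101°.
Rainbow angle = D_min − 180° = 50.101°.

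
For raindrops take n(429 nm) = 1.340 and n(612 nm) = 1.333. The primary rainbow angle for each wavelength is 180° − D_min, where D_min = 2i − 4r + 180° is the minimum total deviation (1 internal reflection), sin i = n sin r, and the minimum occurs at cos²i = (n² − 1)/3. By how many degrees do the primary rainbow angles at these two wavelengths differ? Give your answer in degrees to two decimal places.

At 429 nm (n = 1.340): cos²i = 0.26520 → i = 59.004°, r = 39.770°, D_min = 138.929°, rainbow angle = 41.071°.
At 612 nm (n = 1.333): cos²i = 0.25896 → i = 59.410°, r = 40.225°, D_min = 137.922°, rainbow angle = 42.078°.
Angular width = |41.071° − 42.078°| = 1.007°.

1.01°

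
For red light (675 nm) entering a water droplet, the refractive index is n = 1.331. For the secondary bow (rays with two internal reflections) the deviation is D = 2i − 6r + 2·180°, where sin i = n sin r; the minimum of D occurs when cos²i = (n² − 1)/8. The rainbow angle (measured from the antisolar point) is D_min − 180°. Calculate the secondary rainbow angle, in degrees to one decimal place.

50.4°

cos²i = (1.77156 − 1)/8 = 0.09645; i = arccos(0.31056) = 71.907°.
sin r = sin 71.907°/1.331 = 0.71417; r = 45.575°.
D_min = 2·71.907° − 6·45.575° + 360° = 230.365°.
Rainbow angle = D_min − 180° = 50.365°.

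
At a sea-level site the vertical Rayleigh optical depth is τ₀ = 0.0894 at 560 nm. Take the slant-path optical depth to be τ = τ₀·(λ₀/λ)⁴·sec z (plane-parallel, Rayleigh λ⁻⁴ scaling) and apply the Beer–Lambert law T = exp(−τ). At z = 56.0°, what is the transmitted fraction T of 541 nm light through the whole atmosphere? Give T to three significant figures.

0.832

sec 56.0° = 1.7883.
τ = 0.0894 × (560/541)⁴ × 1.7883 = 0.0894 × 1.1481 × 1.7883 = 0.1835.
T = exp(−0.1835) = 0.8323.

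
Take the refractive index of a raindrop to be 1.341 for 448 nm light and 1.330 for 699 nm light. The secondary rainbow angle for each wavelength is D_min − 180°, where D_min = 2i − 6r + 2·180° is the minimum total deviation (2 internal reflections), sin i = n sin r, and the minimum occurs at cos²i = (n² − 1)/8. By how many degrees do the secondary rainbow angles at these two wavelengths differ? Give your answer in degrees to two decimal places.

2.86°

At 448 nm (n = 1.341): cos²i = 0.09979 → i = 71.586°, r = 45.034°, D_min = 232.966°, rainbow angle = 52.966°.
At 699 nm (n = 1.330): cos²i = 0.09611 → i = 71.940°, r = 45.630°, D_min = 230.101°, rainbow angle = 50.101°.
Angular width = |52.966° − 50.101°| = 2.865°.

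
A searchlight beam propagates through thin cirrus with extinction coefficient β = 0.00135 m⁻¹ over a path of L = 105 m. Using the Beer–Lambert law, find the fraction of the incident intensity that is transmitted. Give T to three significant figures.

τ = β·L = 0.00135 × 105 = 0.1418.
T = exp(−0.1418) = 0.8678.

0.868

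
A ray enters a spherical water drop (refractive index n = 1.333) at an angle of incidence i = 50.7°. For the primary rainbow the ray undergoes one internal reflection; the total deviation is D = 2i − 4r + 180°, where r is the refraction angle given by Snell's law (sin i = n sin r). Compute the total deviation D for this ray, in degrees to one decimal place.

139.5°

sin r = sin 50.7° / 1.333 = 0.7738/1.333 = 0.5805; r = 35.49°.
D = 2·50.7° − 4·35.49° + 180° = 101.40° − 141.95° + 180° = 139.45°.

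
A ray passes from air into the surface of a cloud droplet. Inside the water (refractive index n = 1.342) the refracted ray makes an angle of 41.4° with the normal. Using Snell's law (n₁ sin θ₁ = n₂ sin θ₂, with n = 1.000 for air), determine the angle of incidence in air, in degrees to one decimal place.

Snell: sin θ_i = n · sin θ_r = 1.342 × sin 41.4° = 1.342 × 0.6613 = 0.8875.
θ_i = arcsin(0.8875) = 62.56°.

62.6°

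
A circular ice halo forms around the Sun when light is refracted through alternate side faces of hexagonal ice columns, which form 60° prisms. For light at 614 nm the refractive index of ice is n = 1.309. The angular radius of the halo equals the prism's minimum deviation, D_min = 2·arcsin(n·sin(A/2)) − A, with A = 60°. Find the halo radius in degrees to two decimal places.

n·sin(A/2) = 1.309 × sin 30° = 1.309 × 0.5000 = 0.6545.
D_min = 2·arcsin(0.6545) − 60° = 2 × 40.882° − 60° = 21.763°.

21.76°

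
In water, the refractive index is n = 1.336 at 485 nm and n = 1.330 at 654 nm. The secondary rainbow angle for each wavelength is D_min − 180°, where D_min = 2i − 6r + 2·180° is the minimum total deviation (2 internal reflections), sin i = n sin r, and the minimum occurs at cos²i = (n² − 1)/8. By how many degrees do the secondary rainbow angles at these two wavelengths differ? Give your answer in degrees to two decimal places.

1.57°

At 485 nm (n = 1.336): cos²i = 0.09811 → i = 71.746°, r = 45.303°, D_min = 231.674°, rainbow angle = 51.674°.
At 654 nm (n = 1.330): cos²i = 0.09611 → i = 71.940°, r = 45.630°, D_min = 230.101°, rainbow angle = 50.101°.
Angular width = |51.674° − 50.101°| = 1.573°.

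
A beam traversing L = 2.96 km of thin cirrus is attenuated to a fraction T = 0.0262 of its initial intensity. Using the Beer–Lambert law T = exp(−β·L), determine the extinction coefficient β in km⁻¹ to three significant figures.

Beer–Lambert: T = exp(−βL) ⇒ β = −ln(T)/L = −ln(0.0262)/2.96 = 3.6420/2.96 = 1.23 km⁻¹.

1.23 km⁻¹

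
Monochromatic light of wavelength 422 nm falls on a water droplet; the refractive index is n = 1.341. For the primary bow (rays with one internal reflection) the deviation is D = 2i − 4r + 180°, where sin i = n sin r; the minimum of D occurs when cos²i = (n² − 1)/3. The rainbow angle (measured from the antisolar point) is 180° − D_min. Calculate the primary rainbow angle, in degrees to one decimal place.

40.9°

cos²i = (1.79828 − 1)/3 = 0.26609; i = arccos(0.51584) = 58.946°.
sin r = sin 58.946°/1.341 = 0.63884; r = 39.705°.
D_min = 2·58.946° − 4·39.705° + 180° = 139.071°.
Rainbow angle = 180° − D_min = 40.929°.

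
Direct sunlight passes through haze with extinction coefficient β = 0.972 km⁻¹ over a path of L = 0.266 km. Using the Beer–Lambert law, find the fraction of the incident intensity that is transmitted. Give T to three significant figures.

τ = β·L = 0.972 × 0.266 = 0.2586.
T = exp(−0.2586) = 0.7722.

0.772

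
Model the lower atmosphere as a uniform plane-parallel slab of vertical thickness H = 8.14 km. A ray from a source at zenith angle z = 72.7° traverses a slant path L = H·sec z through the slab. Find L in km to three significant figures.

27.4 km

sec z = 1/cos 72.7° = 3.3628.
L = 8.14 × 3.3628 = 27.373 km.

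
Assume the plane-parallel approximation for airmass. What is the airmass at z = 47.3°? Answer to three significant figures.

1.47

X = sec z = 1/cos 47.3° = 1/0.6782 = 1.4746.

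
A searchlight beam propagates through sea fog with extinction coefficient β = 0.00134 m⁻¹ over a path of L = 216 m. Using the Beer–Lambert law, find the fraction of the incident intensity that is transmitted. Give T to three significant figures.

τ = β·L = 0.00134 × 216 = 0.2894.
T = exp(−0.2894) = 0.7487.

0.749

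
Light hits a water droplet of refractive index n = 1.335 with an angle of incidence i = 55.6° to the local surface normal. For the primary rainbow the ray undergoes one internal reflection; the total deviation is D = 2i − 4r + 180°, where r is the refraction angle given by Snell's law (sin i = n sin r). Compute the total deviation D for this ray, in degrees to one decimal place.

sin r = sin 55.6° / 1.335 = 0.8251/1.335 = 0.6181; r = 38.17°.
D = 2·55.6° − 4·38.17° + 180° = 111.20° − 152.70° + 180° = 138.50°.

138.5°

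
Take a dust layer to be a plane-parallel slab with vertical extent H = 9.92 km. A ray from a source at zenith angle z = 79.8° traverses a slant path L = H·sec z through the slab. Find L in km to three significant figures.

sec z = 1/cos 79.8° = 5.6470.
L = 9.92 × 5.6470 = 56.018 km.

56.0 km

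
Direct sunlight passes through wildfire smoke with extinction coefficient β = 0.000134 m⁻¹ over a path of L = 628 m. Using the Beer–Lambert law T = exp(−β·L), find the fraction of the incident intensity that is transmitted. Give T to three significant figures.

τ = β·L = 0.000134 × 628 = 0.0842.
T = exp(−0.0842) = 0.9193.

0.919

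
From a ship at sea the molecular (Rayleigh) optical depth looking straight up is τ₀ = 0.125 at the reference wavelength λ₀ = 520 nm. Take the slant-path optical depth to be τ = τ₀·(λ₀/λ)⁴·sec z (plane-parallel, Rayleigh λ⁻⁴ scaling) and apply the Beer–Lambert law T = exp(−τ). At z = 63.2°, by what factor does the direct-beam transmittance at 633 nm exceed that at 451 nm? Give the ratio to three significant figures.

1.44

Airmass: sec 63.2° = 2.2179.
τ(633 nm) = 0.125 × (520/633)⁴ × 2.2179 = 0.125 × 0.4554 × 2.2179 = 0.1263.
τ(451 nm) = 0.125 × (520/451)⁴ × 2.2179 = 0.125 × 1.7673 × 2.2179 = 0.4900.
T(633)/T(451) = exp(τ_B − τ_A) = exp(0.3637) = 1.4386.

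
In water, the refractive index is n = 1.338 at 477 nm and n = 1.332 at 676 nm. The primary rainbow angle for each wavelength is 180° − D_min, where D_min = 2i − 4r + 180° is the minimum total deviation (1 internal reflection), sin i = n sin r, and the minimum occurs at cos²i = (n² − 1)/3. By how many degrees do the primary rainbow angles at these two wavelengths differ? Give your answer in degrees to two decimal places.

At 477 nm (n = 1.338): cos²i = 0.26341 → i = 59.120°, r = 39.899°, D_min = 138.643°, rainbow angle = 41.357°.
At 676 nm (n = 1.332): cos²i = 0.25807 → i = 59.469°, r = 40.290°, D_min = 137.776°, rainbow angle = 42.224°.
Angular width = |41.357° − 42.224°| = 0.867°.

0.87°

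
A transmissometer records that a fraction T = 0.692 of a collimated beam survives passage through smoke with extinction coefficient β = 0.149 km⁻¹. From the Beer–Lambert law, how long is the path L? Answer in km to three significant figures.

2.47 km

Beer–Lambert: T = exp(−βL) ⇒ L = −ln(T)/β = −ln(0.692)/0.149 = 0.3682/0.149 = 2.471 km.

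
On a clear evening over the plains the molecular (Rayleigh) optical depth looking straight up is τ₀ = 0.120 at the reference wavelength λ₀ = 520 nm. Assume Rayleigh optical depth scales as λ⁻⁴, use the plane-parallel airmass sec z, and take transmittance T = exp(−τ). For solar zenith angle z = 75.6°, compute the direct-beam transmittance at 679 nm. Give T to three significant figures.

sec 75.6° = 4.0211.
τ = 0.120 × (520/679)⁴ × 4.0211 = 0.120 × 0.3440 × 4.0211 = 0.1660.
T = exp(−0.1660) = 0.8471.

0.847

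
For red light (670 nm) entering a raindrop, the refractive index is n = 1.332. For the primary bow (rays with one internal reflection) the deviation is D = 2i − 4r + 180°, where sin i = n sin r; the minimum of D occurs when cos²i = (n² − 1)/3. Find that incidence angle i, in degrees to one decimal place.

59.5°

cos²i = (1.332² − 1)/3 = (1.77422 − 1)/3 = 0.25807.
cos i = 0.50801, so i = 59.469°.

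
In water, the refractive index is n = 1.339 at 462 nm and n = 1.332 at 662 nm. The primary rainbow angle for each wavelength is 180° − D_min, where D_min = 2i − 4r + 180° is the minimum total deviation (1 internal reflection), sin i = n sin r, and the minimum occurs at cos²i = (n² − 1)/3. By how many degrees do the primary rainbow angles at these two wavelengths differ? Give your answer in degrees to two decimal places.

At 462 nm (n = 1.339): cos²i = 0.26431 → i = 59.062°, r = 39.834°, D_min = 138.786°, rainbow angle = 41.214°.
At 662 nm (n = 1.332): cos²i = 0.25807 → i = 59.469°, r = 40.290°, D_min = 137.776°, rainbow angle = 42.224°.
Angular width = |41.214° − 42.224°| = 1.010°.

1.01°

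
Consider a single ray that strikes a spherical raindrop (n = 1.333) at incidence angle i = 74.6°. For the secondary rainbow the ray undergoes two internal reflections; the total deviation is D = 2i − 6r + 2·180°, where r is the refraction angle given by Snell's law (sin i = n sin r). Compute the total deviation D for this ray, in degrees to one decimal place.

sin r = sin 74.6° / 1.333 = 0.9641/1.333 = 0.7233; r = 46.32°.
D = 2·74.6° − 6·46.32° + 2·180° = 149.20° − 277.94° + 360° = 231.26°.

231.3°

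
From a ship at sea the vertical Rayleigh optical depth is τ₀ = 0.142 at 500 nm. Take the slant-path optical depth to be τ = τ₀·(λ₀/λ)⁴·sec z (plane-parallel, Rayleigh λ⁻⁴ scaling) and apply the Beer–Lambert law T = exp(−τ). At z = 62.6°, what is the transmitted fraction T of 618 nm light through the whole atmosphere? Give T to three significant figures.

0.876

sec 62.6° = 2.1730.
τ = 0.142 × (500/618)⁴ × 2.1730 = 0.142 × 0.4285 × 2.1730 = 0.1322.
T = exp(−0.1322) = 0.8762.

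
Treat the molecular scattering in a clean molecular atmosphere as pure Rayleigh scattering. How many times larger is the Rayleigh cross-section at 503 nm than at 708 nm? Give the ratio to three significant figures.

Rayleigh scattering ∝ λ⁻⁴, so the ratio of coefficients is the inverse fourth power of the wavelength ratio.
σ(503)/σ(708) = (708/503)⁴ = (1.4076)⁴ = 3.925.

3.93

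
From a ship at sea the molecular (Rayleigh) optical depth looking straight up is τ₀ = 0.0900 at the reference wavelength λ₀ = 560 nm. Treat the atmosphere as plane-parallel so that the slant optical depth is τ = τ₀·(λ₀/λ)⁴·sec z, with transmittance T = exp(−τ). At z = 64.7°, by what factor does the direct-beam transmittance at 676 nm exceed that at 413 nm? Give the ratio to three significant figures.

Airmass: sec 64.7° = 2.3400.
τ(676 nm) = 0.0900 × (560/676)⁴ × 2.3400 = 0.0900 × 0.4709 × 2.3400 = 0.0992.
τ(413 nm) = 0.0900 × (560/413)⁴ × 2.3400 = 0.0900 × 3.3803 × 2.3400 = 0.7119.
T(676)/T(413) = exp(τ_B − τ_A) = exp(0.6127) = 1.8454.

1.85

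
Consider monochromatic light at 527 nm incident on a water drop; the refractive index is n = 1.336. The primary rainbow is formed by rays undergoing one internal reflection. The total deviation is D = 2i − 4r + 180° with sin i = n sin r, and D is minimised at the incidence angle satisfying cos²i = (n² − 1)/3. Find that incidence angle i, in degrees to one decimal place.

59.2°

cos²i = (1.336² − 1)/3 = (1.78490 − 1)/3 = 0.26163.
cos i = 0.51150, so i = 59.236°.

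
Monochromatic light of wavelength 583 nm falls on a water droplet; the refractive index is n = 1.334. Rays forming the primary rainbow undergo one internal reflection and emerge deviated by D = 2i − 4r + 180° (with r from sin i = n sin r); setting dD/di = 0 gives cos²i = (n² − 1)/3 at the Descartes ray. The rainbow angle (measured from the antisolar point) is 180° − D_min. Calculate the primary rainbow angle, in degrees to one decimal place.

41.9°

cos²i = (1.77956 − 1)/3 = 0.25985; i = arccos(0.50976) = 59.352°.
sin r = sin 59.352°/1.334 = 0.64492; r = 40.159°.
D_min = 2·59.352° − 4·40.159° + 180° = 138.067°.
Rainbow angle = 180° − D_min = 41.933°.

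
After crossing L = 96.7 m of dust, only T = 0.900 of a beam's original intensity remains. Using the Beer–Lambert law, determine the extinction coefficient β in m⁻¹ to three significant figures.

0.00109 m⁻¹

Beer–Lambert: T = exp(−βL) ⇒ β = −ln(T)/L = −ln(0.900)/96.7 = 0.1054/96.7 = 0.00109 m⁻¹.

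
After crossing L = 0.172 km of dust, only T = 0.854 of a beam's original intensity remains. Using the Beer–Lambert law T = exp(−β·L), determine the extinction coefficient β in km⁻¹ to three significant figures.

Beer–Lambert: T = exp(−βL) ⇒ β = −ln(T)/L = −ln(0.854)/0.172 = 0.1578/0.172 = 0.9176 km⁻¹.

0.918 km⁻¹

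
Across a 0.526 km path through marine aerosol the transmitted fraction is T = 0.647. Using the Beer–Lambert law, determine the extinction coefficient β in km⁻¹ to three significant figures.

0.828 km⁻¹

Beer–Lambert: T = exp(−βL) ⇒ β = −ln(T)/L = −ln(0.647)/0.526 = 0.4354/0.526 = 0.8278 km⁻¹.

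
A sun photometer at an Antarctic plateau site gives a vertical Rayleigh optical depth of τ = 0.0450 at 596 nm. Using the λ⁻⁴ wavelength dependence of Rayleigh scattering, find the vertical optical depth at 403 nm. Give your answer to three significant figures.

0.215

τ(403 nm) = τ(596 nm) × (596/403)⁴ = 0.0450 × (1.4789)⁴ = 0.0450 × 4.7837 = 0.2153.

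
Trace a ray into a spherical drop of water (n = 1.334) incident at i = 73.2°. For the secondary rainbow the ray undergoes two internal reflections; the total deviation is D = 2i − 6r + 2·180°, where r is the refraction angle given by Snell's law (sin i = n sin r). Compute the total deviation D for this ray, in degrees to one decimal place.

sin r = sin 73.2° / 1.334 = 0.9573/1.334 = 0.7176; r = 45.86°.
D = 2·73.2° − 6·45.86° + 2·180° = 146.40° − 275.16° + 360° = 231.24°.

231.2°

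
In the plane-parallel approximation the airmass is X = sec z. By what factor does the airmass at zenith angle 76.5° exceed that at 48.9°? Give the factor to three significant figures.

2.82

X(76.5°)/X(48.9°) = sec 76.5° / sec 48.9° = cos 48.9° / cos 76.5° = 0.6574/0.2334 = 2.8160.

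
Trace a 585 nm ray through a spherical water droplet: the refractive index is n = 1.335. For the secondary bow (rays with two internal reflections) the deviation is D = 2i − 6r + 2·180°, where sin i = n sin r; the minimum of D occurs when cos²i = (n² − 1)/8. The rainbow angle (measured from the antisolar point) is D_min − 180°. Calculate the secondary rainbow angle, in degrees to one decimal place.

cos²i = (1.78222 − 1)/8 = 0.09778; i = arccos(0.31269) = 71.778°.
sin r = sin 71.778°/1.335 = 0.71150; r = 45.357°.
D_min = 2·71.778° − 6·45.357° + 360° = 231.414°.
Rainbow angle = D_min − 180° = 51.414°.

51.4°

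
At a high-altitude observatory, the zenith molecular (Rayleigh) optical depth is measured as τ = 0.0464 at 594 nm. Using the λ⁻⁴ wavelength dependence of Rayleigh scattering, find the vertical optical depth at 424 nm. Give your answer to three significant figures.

τ(424 nm) = τ(594 nm) × (594/424)⁴ = 0.0464 × (1.4009)⁴ = 0.0464 × 3.8520 = 0.1787.

0.179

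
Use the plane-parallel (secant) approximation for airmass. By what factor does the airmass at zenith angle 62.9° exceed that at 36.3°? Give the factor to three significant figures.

X(62.9°)/X(36.3°) = sec 62.9° / sec 36.3° = cos 36.3° / cos 62.9° = 0.8059/0.4555 = 1.7692.

1.77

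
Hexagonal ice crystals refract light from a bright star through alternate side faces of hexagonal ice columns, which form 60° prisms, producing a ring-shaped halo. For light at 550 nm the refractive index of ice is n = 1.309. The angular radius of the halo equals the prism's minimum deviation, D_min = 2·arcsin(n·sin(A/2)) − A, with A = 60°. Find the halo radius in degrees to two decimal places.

n·sin(A/2) = 1.309 × sin 30° = 1.309 × 0.5000 = 0.6545.
D_min = 2·arcsin(0.6545) − 60° = 2 × 40.882° − 60° = 21.763°.

21.76°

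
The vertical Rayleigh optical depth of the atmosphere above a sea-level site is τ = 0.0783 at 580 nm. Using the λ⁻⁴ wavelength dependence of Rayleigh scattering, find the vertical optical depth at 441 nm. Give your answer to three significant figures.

τ(441 nm) = τ(580 nm) × (580/441)⁴ = 0.0783 × (1.3152)⁴ = 0.0783 × 2.9920 = 0.2343.

0.234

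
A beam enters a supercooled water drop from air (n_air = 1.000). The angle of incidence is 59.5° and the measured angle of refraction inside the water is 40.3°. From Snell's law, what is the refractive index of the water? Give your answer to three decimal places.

1.332

n = sin θ_i / sin θ_r = sin 59.5° / sin 40.3° = 0.8616 / 0.6468 = 1.3322.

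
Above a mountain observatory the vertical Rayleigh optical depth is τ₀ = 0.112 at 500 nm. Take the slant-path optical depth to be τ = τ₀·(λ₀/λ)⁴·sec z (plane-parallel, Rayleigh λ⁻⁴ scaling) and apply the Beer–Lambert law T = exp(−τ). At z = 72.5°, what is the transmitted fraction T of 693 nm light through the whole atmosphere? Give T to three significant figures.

sec 72.5° = 3.3255.
τ = 0.112 × (500/693)⁴ × 3.3255 = 0.112 × 0.2710 × 3.3255 = 0.1009.
T = exp(−0.1009) = 0.9040.

0.904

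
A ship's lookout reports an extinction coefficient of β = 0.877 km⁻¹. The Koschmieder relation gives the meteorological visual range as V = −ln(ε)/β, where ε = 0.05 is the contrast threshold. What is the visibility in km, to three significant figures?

3.42 km

V = −ln(0.05) / 0.877 = 2.996 / 0.877 = 3.4159 km.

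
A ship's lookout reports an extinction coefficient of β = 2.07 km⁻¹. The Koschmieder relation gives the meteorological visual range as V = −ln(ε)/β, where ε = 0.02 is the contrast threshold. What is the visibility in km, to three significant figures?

V = −ln(0.02) / 2.07 = 3.912 / 2.07 = 1.8899 km.

1.89 km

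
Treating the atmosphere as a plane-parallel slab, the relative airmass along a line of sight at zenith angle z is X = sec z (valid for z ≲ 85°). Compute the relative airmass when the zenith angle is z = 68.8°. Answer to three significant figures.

X = sec z = 1/cos 68.8° = 1/0.3616 = 2.7653.

2.77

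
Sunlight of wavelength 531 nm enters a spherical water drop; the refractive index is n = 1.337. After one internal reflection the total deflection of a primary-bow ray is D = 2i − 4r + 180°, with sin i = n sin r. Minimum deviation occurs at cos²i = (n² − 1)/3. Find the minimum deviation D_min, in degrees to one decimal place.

cos²i = (1.78757 − 1)/3 = 0.26252; i = arccos(0.51237) = 59.178°.
sin r = sin 59.178°/1.337 = 0.64231; r = 39.964°.
D_min = 2·59.178° − 4·39.964° + 180° = 138.500°.

138.5°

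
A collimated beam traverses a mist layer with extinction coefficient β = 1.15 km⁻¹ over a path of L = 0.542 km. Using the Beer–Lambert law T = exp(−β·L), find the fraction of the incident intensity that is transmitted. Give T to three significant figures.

0.536

τ = β·L = 1.15 × 0.542 = 0.6233.
T = exp(−0.6233) = 0.5362.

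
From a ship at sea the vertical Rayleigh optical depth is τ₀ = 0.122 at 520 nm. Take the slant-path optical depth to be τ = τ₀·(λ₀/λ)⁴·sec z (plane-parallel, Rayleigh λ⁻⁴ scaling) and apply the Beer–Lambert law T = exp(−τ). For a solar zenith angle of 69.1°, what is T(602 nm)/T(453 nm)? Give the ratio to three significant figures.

1.50

Airmass: sec 69.1° = 2.8032.
τ(602 nm) = 0.122 × (520/602)⁴ × 2.8032 = 0.122 × 0.5567 × 2.8032 = 0.1904.
τ(453 nm) = 0.122 × (520/453)⁴ × 2.8032 = 0.122 × 1.7363 × 2.8032 = 0.5938.
T(602)/T(453) = exp(τ_B − τ_A) = exp(0.4034) = 1.4969.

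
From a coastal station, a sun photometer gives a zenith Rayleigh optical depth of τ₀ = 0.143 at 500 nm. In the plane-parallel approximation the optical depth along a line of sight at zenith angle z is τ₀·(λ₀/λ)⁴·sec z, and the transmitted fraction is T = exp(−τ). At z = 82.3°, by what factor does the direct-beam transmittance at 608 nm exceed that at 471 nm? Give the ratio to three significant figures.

2.38

Airmass: sec 82.3° = 7.4635.
τ(608 nm) = 0.143 × (500/608)⁴ × 7.4635 = 0.143 × 0.4574 × 7.4635 = 0.4881.
τ(471 nm) = 0.143 × (500/471)⁴ × 7.4635 = 0.143 × 1.2700 × 7.4635 = 1.3554.
T(608)/T(471) = exp(τ_B − τ_A) = exp(0.8673) = 2.3804.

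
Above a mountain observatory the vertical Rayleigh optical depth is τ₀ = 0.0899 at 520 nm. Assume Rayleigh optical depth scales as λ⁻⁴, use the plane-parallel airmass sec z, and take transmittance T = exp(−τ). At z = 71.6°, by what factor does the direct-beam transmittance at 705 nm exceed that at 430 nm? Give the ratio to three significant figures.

Airmass: sec 71.6° = 3.1681.
τ(705 nm) = 0.0899 × (520/705)⁴ × 3.1681 = 0.0899 × 0.2960 × 3.1681 = 0.0843.
τ(430 nm) = 0.0899 × (520/430)⁴ × 3.1681 = 0.0899 × 2.1386 × 3.1681 = 0.6091.
T(705)/T(430) = exp(τ_B − τ_A) = exp(0.5248) = 1.6901.

1.69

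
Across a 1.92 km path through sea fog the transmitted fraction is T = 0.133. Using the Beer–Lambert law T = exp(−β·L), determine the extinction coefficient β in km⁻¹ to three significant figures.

1.05 km⁻¹

Beer–Lambert: T = exp(−βL) ⇒ β = −ln(T)/L = −ln(0.133)/1.92 = 2.0174/1.92 = 1.051 km⁻¹.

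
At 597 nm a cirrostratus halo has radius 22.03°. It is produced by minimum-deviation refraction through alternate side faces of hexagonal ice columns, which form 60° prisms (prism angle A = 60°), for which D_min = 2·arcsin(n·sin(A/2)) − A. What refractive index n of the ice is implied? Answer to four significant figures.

1.313

Rearranging: n = sin((D_min + A)/2) / sin(A/2).
(D_min + A)/2 = (22.03° + 60°)/2 = 41.015°.
n = sin 41.015° / sin 30° = 0.6563 / 0.5000 = 1.3125.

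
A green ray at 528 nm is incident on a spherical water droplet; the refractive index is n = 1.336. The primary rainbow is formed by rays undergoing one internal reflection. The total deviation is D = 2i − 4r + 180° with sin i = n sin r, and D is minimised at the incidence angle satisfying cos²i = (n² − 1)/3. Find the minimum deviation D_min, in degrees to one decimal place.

cos²i = (1.78490 − 1)/3 = 0.26163; i = arccos(0.51150) = 59.236°.
sin r = sin 59.236°/1.336 = 0.64318; r = 40.029°.
D_min = 2·59.236° − 4·40.029° + 180° = 138.356°.

138.4°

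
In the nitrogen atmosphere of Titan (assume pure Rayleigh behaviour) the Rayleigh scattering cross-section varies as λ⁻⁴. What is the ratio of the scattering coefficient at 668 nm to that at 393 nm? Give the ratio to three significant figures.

Rayleigh scattering ∝ λ⁻⁴, so the ratio of coefficients is the inverse fourth power of the wavelength ratio.
σ(668)/σ(393) = (393/668)⁴ = (0.5883)⁴ = 0.1198.

0.120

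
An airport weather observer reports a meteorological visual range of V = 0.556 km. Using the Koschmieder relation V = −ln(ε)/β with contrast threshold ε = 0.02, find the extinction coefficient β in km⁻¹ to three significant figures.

7.04 km⁻¹

β = −ln(0.02) / V = 3.912 / 0.556 = 7.0360 km⁻¹.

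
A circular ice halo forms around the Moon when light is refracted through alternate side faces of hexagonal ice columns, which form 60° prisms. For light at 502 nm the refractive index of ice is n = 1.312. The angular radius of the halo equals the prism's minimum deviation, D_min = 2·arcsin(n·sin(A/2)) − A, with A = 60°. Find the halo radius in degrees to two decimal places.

21.99°

n·sin(A/2) = 1.312 × sin 30° = 1.312 × 0.5000 = 0.6560.
D_min = 2·arcsin(0.6560) − 60° = 2 × 40.996° − 60° = 21.991°.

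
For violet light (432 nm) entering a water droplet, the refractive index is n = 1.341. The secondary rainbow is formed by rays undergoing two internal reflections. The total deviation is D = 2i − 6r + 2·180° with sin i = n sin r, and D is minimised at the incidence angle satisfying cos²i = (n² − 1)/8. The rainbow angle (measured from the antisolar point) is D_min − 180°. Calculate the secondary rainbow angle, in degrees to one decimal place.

cos²i = (1.79828 − 1)/8 = 0.09979; i = arccos(0.31589) = 71.586°.
sin r = sin 71.586°/1.341 = 0.70753; r = 45.034°.
D_min = 2·71.586° − 6·45.034° + 360° = 232.966°.
Rainbow angle = D_min − 180° = 52.966°.

53.0°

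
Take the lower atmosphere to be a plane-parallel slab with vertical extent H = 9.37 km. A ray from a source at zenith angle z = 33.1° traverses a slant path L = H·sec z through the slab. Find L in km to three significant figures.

11.2 km

sec z = 1/cos 33.1° = 1.1937.
L = 9.37 × 1.1937 = 11.185 km.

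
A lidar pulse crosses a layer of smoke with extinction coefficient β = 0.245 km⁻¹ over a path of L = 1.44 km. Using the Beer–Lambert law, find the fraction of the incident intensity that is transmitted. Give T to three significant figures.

0.703

τ = β·L = 0.245 × 1.44 = 0.3528.
T = exp(−0.3528) = 0.7027.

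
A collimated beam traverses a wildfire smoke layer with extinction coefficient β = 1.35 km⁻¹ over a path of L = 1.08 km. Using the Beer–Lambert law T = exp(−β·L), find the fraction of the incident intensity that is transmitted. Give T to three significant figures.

τ = β·L = 1.35 × 1.08 = 1.4580.
T = exp(−1.4580) = 0.2327.

0.233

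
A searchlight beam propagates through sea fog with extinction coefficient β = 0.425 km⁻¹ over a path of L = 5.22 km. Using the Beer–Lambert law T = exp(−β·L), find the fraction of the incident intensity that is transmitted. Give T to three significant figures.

0.109

τ = β·L = 0.425 × 5.22 = 2.2185.
T = exp(−2.2185) = 0.1088.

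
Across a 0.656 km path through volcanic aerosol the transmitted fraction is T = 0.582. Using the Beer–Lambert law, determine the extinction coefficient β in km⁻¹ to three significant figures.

0.825 km⁻¹

Beer–Lambert: T = exp(−βL) ⇒ β = −ln(T)/L = −ln(0.582)/0.656 = 0.5413/0.656 = 0.8251 km⁻¹.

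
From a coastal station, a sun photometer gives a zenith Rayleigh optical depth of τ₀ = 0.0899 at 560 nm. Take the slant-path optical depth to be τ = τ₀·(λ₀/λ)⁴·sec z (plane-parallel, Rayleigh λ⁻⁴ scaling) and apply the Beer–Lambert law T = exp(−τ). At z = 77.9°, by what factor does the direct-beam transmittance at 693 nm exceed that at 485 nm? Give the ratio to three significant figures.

Airmass: sec 77.9° = 4.7706.
τ(693 nm) = 0.0899 × (560/693)⁴ × 4.7706 = 0.0899 × 0.4264 × 4.7706 = 0.1829.
τ(485 nm) = 0.0899 × (560/485)⁴ × 4.7706 = 0.0899 × 1.7774 × 4.7706 = 0.7623.
T(693)/T(485) = exp(τ_B − τ_A) = exp(0.5794) = 1.7850.

1.78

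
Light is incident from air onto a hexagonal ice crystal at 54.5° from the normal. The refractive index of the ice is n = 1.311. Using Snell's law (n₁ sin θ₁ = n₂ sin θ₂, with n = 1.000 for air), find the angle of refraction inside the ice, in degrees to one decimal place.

38.4°

Snell: sin θ_r = sin θ_i / n = sin 54.5° / 1.311 = 0.8141 / 1.311 = 0.6210.
θ_r = arcsin(0.6210) = 38.39°.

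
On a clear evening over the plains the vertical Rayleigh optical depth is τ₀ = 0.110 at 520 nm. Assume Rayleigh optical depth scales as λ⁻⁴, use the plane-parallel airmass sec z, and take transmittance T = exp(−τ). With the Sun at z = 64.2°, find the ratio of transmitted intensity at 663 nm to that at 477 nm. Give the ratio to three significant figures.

Airmass: sec 64.2° = 2.2976.
τ(663 nm) = 0.110 × (520/663)⁴ × 2.2976 = 0.110 × 0.3784 × 2.2976 = 0.0956.
τ(477 nm) = 0.110 × (520/477)⁴ × 2.2976 = 0.110 × 1.4123 × 2.2976 = 0.3570.
T(663)/T(477) = exp(τ_B − τ_A) = exp(0.2613) = 1.2986.

1.30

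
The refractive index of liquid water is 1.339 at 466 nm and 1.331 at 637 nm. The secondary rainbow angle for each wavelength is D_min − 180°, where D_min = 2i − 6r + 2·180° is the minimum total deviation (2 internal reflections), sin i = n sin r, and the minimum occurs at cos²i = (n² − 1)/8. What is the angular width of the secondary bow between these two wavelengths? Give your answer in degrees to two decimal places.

2.09°

At 466 nm (n = 1.339): cos²i = 0.09912 → i = 71.650°, r = 45.141°, D_min = 232.451°, rainbow angle = 52.451°.
At 637 nm (n = 1.331): cos²i = 0.09645 → i = 71.907°, r = 45.575°, D_min = 230.365°, rainbow angle = 50.365°.
Angular width = |52.451° − 50.365°| = 2.086°.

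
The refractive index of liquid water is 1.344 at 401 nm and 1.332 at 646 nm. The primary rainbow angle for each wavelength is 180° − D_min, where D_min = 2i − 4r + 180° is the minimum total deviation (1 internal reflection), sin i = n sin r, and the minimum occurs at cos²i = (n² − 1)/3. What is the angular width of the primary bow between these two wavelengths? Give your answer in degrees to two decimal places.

1.72°

At 401 nm (n = 1.344): cos²i = 0.26878 → i = 58.772°, r = 39.512°, D_min = 139.495°, rainbow angle = 40.505°.
At 646 nm (n = 1.332): cos²i = 0.25807 → i = 59.469°, r = 40.290°, D_min = 137.776°, rainbow angle = 42.224°.
Angular width = |40.505° − 42.224°| = 1.719°.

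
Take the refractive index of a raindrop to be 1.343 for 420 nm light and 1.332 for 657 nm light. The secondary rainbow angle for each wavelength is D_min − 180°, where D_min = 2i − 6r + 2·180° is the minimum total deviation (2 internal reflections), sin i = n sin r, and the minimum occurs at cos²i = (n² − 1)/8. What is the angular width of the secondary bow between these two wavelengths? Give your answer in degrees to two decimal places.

At 420 nm (n = 1.343): cos²i = 0.10046 → i = 71.522°, r = 44.928°, D_min = 233.478°, rainbow angle = 53.478°.
At 657 nm (n = 1.332): cos²i = 0.09678 → i = 71.875°, r = 45.520°, D_min = 230.628°, rainbow angle = 50.628°.
Angular width = |53.478° − 50.628°| = 2.849°.

2.85°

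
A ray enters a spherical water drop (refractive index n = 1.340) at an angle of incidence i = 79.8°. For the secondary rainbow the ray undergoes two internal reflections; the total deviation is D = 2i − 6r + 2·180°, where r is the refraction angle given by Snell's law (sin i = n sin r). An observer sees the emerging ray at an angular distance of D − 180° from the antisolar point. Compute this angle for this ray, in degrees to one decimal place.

sin r = sin 79.8° / 1.340 = 0.9842/1.340 = 0.7345; r = 47.26°.
D = 2·79.8° − 6·47.26° + 2·180° = 159.60° − 283.58° + 360° = 236.02°.
Angle from antisolar point = D − 180° = 56.02°.

56.0°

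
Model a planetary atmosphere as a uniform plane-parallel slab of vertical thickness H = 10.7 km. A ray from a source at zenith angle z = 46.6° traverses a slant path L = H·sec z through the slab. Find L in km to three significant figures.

sec z = 1/cos 46.6° = 1.4554.
L = 10.7 × 1.4554 = 15.573 km.

15.6 km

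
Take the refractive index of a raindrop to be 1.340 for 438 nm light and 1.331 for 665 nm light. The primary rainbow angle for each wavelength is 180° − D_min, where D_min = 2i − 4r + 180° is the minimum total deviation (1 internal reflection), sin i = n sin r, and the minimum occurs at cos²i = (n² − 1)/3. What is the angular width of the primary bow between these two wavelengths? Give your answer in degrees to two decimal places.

At 438 nm (n = 1.340): cos²i = 0.26520 → i = 59.004°, r = 39.770°, D_min = 138.929°, rainbow angle = 41.071°.
At 665 nm (n = 1.331): cos²i = 0.25719 → i = 59.527°, r = 40.356°, D_min = 137.630°, rainbow angle = 42.370°.
Angular width = |41.071° − 42.370°| = 1.299°.

1.30°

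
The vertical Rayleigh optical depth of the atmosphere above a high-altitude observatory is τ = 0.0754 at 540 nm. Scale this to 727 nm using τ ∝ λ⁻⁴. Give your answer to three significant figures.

0.0230

τ(727 nm) = τ(540 nm) × (540/727)⁴ = 0.0754 × (0.7428)⁴ = 0.0754 × 0.3044 = 0.0230.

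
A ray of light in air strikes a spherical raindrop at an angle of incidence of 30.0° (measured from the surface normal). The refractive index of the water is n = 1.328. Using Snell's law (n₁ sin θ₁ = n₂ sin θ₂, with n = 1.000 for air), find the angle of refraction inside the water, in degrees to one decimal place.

22.1°

Snell: sin θ_r = sin θ_i / n = sin 30.0° / 1.328 = 0.5000 / 1.328 = 0.3765.
θ_r = arcsin(0.3765) = 22.12°.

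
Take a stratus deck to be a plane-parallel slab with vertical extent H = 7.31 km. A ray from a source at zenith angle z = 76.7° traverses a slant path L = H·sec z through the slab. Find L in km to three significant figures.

31.8 km

sec z = 1/cos 76.7° = 4.3469.
L = 7.31 × 4.3469 = 31.776 km.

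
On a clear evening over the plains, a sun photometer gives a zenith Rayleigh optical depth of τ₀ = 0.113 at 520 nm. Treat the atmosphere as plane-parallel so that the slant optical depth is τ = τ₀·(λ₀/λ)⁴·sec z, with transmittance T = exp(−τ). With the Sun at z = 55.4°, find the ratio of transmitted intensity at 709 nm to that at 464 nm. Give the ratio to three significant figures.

Airmass: sec 55.4° = 1.7610.
τ(709 nm) = 0.113 × (520/709)⁴ × 1.7610 = 0.113 × 0.2894 × 1.7610 = 0.0576.
τ(464 nm) = 0.113 × (520/464)⁴ × 1.7610 = 0.113 × 1.5774 × 1.7610 = 0.3139.
T(709)/T(464) = exp(τ_B − τ_A) = exp(0.2563) = 1.2922.

1.29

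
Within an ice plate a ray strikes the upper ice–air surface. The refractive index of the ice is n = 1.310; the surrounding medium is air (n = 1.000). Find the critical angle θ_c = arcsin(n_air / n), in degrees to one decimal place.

sin θ_c = n_air / n = 1.000 / 1.310 = 0.7634.
θ_c = arcsin(0.7634) = 49.76°.

49.8°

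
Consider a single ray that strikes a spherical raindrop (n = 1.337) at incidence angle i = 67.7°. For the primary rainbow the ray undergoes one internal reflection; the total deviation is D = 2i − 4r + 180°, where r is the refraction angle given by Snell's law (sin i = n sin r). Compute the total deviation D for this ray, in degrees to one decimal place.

sin r = sin 67.7° / 1.337 = 0.9252/1.337 = 0.6920; r = 43.79°.
D = 2·67.7° − 4·43.79° + 180° = 135.40° − 175.16° + 180° = 140.24°.

140.2°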